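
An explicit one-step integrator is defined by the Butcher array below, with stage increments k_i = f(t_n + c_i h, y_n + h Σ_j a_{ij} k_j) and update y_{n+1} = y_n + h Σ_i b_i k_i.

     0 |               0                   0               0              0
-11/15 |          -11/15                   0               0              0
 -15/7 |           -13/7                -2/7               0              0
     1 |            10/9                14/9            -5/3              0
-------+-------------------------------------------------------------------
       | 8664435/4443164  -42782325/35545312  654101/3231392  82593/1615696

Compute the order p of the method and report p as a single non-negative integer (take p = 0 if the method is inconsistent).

b = (8664435/4443164, -42782325/35545312, 654101/3231392, 82593/1615696)
c = (0, -11/15, -15/7, 1)
Ac = (0, 0, 22/105, 2297/945)
Σ b_i: 8664435/4443164·1 + (-42782325/35545312)·1 + 654101/3231392·1 + 82593/1615696·1 = 1 ✓
b·c: (-42782325/35545312)·(-11/15) + 654101/3231392·(-15/7) + 82593/1615696·1 = 1/2 ✓
b·c²: (-42782325/35545312)·121/225 + 654101/3231392·225/49 + 82593/1615696·1 = 1/3 ✓
b·Ac: 654101/3231392·22/105 + 82593/1615696·2297/945 = 1/6 ✓
b·c³: (-42782325/35545312)·(-1331/3375) + 654101/3231392·(-3375/343) + 82593/1615696·1 = -26646263/18176580 ≠ 1/4 ⇒ order 3.
b·(c∘Ac): 654101/3231392·(-22/49) + 82593/1615696·2297/945 = 134797/4039240 ≠ 1/8
b·Ac²: 654101/3231392·(-242/1575) + 82593/1615696·(-676369/99225) = -48293299/127236060 ≠ 1/12
b·A²c: 82593/1615696·(-22/63) = -14421/807848 ≠ 1/24

3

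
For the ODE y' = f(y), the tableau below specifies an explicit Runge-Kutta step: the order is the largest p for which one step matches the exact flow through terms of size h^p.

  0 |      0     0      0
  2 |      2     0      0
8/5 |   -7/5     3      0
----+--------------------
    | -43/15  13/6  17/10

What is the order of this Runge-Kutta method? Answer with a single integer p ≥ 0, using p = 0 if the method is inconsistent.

1

b = (-43/15, 13/6, 17/10)
c = (0, 2, 8/5)
Ac = (0, 0, 6)
Σ b_i: (-43/15)·1 + 13/6·1 + 17/10·1 = 1 ✓
b·c: 13/6·2 + 17/10·8/5 = 529/75 ≠ 1/2 ⇒ order 1.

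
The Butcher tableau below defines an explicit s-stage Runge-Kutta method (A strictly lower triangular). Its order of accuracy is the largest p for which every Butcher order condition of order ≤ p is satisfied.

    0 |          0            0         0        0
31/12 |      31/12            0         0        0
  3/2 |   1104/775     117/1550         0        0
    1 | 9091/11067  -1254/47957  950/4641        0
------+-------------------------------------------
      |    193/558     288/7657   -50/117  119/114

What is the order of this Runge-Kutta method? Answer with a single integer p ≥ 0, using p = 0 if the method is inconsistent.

4

b = (193/558, 288/7657, -50/117, 119/114)
c = (0, 31/12, 3/2, 1)
Ac = (0, 0, 39/200, 57/238)
Σ b_i: 193/558·1 + 288/7657·1 + (-50/117)·1 + 119/114·1 = 1 ✓
b·c: 288/7657·31/12 + (-50/117)·3/2 + 119/114·1 = 1/2 ✓
b·c²: 288/7657·961/144 + (-50/117)·9/4 + 119/114·1 = 1/3 ✓
b·Ac: (-50/117)·39/200 + 119/114·57/238 = 1/6 ✓
b·c³: 288/7657·29791/1728 + (-50/117)·27/8 + 119/114·1 = 1/4 ✓
b·(c∘Ac): (-50/117)·117/400 + 119/114·57/238 = 1/8 ✓
b·Ac²: (-50/117)·403/800 + 119/114·817/2856 = 1/12 ✓
b·A²c: 119/114·19/476 = 1/24 ✓; 4 stages ⇒ order 4.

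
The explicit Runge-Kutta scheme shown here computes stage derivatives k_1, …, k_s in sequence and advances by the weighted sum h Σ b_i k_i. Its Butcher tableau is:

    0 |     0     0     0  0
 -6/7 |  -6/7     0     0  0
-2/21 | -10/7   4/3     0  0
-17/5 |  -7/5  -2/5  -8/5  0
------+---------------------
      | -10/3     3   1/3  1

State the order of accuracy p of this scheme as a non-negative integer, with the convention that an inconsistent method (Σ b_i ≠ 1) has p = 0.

b = (-10/3, 3, 1/3, 1)
c = (0, -6/7, -2/21, -17/5)
Ac = (0, 0, -8/7, 52/105)
Σ b_i: (-10/3)·1 + 3·1 + 1/3·1 + 1·1 = 1 ✓
b·c: 3·(-6/7) + 1/3·(-2/21) + 1·(-17/5) = -1891/315 ≠ 1/2 ⇒ order 1.

1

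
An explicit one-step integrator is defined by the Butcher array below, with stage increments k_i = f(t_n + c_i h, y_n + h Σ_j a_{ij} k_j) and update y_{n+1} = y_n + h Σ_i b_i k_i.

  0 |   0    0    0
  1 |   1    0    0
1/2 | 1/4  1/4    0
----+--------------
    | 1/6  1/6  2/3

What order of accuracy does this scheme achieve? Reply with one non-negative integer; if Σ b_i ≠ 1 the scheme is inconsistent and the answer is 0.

3

b = (1/6, 1/6, 2/3)
c = (0, 1, 1/2)
Ac = (0, 0, 1/4)
Σ b_i: 1/6·1 + 1/6·1 + 2/3·1 = 1 ✓
b·c: 1/6·1 + 2/3·1/2 = 1/2 ✓
b·c²: 1/6·1 + 2/3·1/4 = 1/3 ✓
b·Ac: 2/3·1/4 = 1/6 ✓; 3 stages ⇒ order 3.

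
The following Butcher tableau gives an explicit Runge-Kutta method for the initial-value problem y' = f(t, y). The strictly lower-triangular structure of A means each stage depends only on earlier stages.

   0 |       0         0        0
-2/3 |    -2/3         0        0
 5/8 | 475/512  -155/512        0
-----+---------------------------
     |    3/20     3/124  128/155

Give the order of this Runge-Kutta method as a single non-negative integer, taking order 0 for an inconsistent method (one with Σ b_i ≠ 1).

3

b = (3/20, 3/124, 128/155)
c = (0, -2/3, 5/8)
Ac = (0, 0, 155/768)
Σ b_i: 3/20·1 + 3/124·1 + 128/155·1 = 1 ✓
b·c: 3/124·(-2/3) + 128/155·5/8 = 1/2 ✓
b·c²: 3/124·4/9 + 128/155·25/64 = 1/3 ✓
b·Ac: 128/155·155/768 = 1/6 ✓; 3 stages ⇒ order 3.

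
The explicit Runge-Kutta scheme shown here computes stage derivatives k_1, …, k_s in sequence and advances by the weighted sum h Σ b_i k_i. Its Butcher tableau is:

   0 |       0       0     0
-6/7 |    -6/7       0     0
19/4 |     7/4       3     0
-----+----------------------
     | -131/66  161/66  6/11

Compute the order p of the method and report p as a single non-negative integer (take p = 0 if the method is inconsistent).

b = (-131/66, 161/66, 6/11)
c = (0, -6/7, 19/4)
Ac = (0, 0, -18/7)
Σ b_i: (-131/66)·1 + 161/66·1 + 6/11·1 = 1 ✓
b·c: 161/66·(-6/7) + 6/11·19/4 = 1/2 ✓
b·c²: 161/66·36/49 + 6/11·361/16 = 8685/616 ≠ 1/3 ⇒ order 2.
b·Ac: 6/11·(-18/7) = -108/77 ≠ 1/6

2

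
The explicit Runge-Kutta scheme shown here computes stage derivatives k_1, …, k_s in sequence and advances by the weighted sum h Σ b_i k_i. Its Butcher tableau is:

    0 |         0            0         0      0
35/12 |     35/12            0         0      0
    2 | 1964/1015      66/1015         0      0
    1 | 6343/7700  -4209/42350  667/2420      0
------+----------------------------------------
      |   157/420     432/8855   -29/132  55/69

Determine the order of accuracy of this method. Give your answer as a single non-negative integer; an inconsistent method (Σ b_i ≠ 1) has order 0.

4

b = (157/420, 432/8855, -29/132, 55/69)
c = (0, 35/12, 2, 1)
Ac = (0, 0, 11/58, 23/88)
Σ b_i: 157/420·1 + 432/8855·1 + (-29/132)·1 + 55/69·1 = 1 ✓
b·c: 432/8855·35/12 + (-29/132)·2 + 55/69·1 = 1/2 ✓
b·c²: 432/8855·1225/144 + (-29/132)·4 + 55/69·1 = 1/3 ✓
b·Ac: (-29/132)·11/58 + 55/69·23/88 = 1/6 ✓
b·c³: 432/8855·42875/1728 + (-29/132)·8 + 55/69·1 = 1/4 ✓
b·(c∘Ac): (-29/132)·11/29 + 55/69·23/88 = 1/8 ✓
b·Ac²: (-29/132)·385/696 + 55/69·1357/5280 = 1/12 ✓
b·A²c: 55/69·23/440 = 1/24 ✓; 4 stages ⇒ order 4.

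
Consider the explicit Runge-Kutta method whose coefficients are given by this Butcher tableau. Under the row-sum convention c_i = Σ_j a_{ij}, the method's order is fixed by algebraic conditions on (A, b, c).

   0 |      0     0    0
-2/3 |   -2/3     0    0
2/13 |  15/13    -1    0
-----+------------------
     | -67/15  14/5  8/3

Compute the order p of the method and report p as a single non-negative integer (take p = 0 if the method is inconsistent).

b = (-67/15, 14/5, 8/3)
c = (0, -2/3, 2/13)
Ac = (0, 0, 2/3)
Σ b_i: (-67/15)·1 + 14/5·1 + 8/3·1 = 1 ✓
b·c: 14/5·(-2/3) + 8/3·2/13 = -284/195 ≠ 1/2 ⇒ order 1.

1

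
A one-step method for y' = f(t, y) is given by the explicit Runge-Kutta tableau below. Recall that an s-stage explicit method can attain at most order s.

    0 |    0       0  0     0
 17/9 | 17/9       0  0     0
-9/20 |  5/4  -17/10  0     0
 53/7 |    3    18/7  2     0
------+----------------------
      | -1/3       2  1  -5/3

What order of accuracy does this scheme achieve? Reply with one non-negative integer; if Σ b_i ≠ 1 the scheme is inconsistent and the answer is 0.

b = (-1/3, 2, 1, -5/3)
c = (0, 17/9, -9/20, 53/7)
Ac = (0, 0, -289/90, 277/70)
Σ b_i: (-1/3)·1 + 2·1 + 1·1 + (-5/3)·1 = 1 ✓
b·c: 2·17/9 + 1·(-9/20) + (-5/3)·53/7 = -11707/1260 ≠ 1/2 ⇒ order 1.

1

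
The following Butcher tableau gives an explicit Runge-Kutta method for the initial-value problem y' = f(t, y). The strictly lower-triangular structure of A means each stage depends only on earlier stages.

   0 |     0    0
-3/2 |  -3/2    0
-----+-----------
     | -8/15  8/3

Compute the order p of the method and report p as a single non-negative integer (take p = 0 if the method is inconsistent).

0

b = (-8/15, 8/3)
c = (0, -3/2)
Σ b_i: (-8/15)·1 + 8/3·1 = 32/15 ≠ 1 ⇒ order 0.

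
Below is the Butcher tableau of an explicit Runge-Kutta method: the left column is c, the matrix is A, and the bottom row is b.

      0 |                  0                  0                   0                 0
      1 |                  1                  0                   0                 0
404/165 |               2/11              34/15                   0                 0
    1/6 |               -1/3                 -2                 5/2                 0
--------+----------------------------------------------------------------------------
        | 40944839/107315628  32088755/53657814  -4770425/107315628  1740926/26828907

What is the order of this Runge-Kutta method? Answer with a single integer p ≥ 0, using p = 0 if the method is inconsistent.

b = (40944839/107315628, 32088755/53657814, -4770425/107315628, 1740926/26828907)
c = (0, 1, 404/165, 1/6)
Ac = (0, 0, 34/15, 136/33)
Σ b_i: 40944839/107315628·1 + 32088755/53657814·1 + (-4770425/107315628)·1 + 1740926/26828907·1 = 1 ✓
b·c: 32088755/53657814·1 + (-4770425/107315628)·404/165 + 1740926/26828907·1/6 = 1/2 ✓
b·c²: 32088755/53657814·1 + (-4770425/107315628)·163216/27225 + 1740926/26828907·1/36 = 1/3 ✓
b·Ac: (-4770425/107315628)·34/15 + 1740926/26828907·136/33 = 1/6 ✓
b·c³: 32088755/53657814·1 + (-4770425/107315628)·65939264/4492125 + 1740926/26828907·1/216 = -2878247171/53121235860 ≠ 1/4 ⇒ order 3.
b·(c∘Ac): (-4770425/107315628)·13736/2475 + 1740926/26828907·68/99 = -957010/4734513 ≠ 1/8
b·Ac²: (-4770425/107315628)·34/15 + 1740926/26828907·70718/5445 = 19708301551/26560617930 ≠ 1/12
b·A²c: 1740926/26828907·17/3 = 1740926/4734513 ≠ 1/24

3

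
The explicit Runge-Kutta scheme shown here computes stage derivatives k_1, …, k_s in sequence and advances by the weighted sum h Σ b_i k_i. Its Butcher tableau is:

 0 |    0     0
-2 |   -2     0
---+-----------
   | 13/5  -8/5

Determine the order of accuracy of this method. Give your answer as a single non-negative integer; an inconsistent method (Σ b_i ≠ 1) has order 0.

b = (13/5, -8/5)
c = (0, -2)
Σ b_i: 13/5·1 + (-8/5)·1 = 1 ✓
b·c: (-8/5)·(-2) = 16/5 ≠ 1/2 ⇒ order 1.

1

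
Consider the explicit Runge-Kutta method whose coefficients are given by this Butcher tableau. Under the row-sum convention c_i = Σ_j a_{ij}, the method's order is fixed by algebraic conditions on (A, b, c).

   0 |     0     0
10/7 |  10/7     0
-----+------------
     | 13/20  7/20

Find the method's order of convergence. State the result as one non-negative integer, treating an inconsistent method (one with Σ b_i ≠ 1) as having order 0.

2

b = (13/20, 7/20)
c = (0, 10/7)
Σ b_i: 13/20·1 + 7/20·1 = 1 ✓
b·c: 7/20·10/7 = 1/2 ✓; 2 stages ⇒ order 2.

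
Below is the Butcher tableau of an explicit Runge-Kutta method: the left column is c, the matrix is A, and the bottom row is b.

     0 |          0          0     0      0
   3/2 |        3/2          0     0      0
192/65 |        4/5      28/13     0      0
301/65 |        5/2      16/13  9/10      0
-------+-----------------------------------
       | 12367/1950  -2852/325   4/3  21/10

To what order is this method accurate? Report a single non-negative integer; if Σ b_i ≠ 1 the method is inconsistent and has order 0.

2

b = (12367/1950, -2852/325, 4/3, 21/10)
c = (0, 3/2, 192/65, 301/65)
Ac = (0, 0, 42/13, 1464/325)
Σ b_i: 12367/1950·1 + (-2852/325)·1 + 4/3·1 + 21/10·1 = 1 ✓
b·c: (-2852/325)·3/2 + 4/3·192/65 + 21/10·301/65 = 1/2 ✓
b·c²: (-2852/325)·9/4 + 4/3·36864/4225 + 21/10·90601/4225 = 1559931/42250 ≠ 1/3 ⇒ order 2.
b·Ac: 4/3·42/13 + 21/10·1464/325 = 22372/1625 ≠ 1/6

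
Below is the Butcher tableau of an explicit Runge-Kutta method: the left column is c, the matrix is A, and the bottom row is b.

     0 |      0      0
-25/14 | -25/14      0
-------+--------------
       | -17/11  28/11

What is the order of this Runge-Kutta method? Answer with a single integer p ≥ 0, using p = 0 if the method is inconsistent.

b = (-17/11, 28/11)
c = (0, -25/14)
Σ b_i: (-17/11)·1 + 28/11·1 = 1 ✓
b·c: 28/11·(-25/14) = -50/11 ≠ 1/2 ⇒ order 1.

1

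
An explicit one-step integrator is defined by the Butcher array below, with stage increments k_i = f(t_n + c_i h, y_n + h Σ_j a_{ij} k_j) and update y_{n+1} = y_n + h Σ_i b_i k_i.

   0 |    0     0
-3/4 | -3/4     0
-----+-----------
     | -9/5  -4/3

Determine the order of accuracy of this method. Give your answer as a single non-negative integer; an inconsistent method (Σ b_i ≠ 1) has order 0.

b = (-9/5, -4/3)
c = (0, -3/4)
Σ b_i: (-9/5)·1 + (-4/3)·1 = -47/15 ≠ 1 ⇒ order 0.

0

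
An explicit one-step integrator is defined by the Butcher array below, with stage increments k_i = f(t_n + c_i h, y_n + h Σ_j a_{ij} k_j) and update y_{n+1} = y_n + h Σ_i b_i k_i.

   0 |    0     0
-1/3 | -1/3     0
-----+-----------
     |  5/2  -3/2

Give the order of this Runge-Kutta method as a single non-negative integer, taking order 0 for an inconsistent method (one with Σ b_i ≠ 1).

b = (5/2, -3/2)
c = (0, -1/3)
Σ b_i: 5/2·1 + (-3/2)·1 = 1 ✓
b·c: (-3/2)·(-1/3) = 1/2 ✓; 2 stages ⇒ order 2.

2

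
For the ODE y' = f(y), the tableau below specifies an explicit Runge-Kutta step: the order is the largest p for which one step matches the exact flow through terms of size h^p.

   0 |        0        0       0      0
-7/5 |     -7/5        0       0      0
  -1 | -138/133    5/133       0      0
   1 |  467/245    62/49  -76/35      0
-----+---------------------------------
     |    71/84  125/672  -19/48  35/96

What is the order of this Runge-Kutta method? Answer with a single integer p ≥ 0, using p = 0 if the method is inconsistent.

4

b = (71/84, 125/672, -19/48, 35/96)
c = (0, -7/5, -1, 1)
Ac = (0, 0, -1/19, 2/5)
Σ b_i: 71/84·1 + 125/672·1 + (-19/48)·1 + 35/96·1 = 1 ✓
b·c: 125/672·(-7/5) + (-19/48)·(-1) + 35/96·1 = 1/2 ✓
b·c²: 125/672·49/25 + (-19/48)·1 + 35/96·1 = 1/3 ✓
b·Ac: (-19/48)·(-1/19) + 35/96·2/5 = 1/6 ✓
b·c³: 125/672·(-343/125) + (-19/48)·(-1) + 35/96·1 = 1/4 ✓
b·(c∘Ac): (-19/48)·1/19 + 35/96·2/5 = 1/8 ✓
b·Ac²: (-19/48)·7/95 + 35/96·54/175 = 1/12 ✓
b·A²c: 35/96·4/35 = 1/24 ✓; 4 stages ⇒ order 4.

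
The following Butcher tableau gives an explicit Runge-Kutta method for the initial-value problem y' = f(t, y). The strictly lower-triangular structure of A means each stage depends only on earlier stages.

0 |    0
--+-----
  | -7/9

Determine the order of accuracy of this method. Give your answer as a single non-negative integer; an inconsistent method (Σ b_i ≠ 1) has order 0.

0

b = (-7/9)
c = (0)
Σ b_i: (-7/9)·1 = -7/9 ≠ 1 ⇒ order 0.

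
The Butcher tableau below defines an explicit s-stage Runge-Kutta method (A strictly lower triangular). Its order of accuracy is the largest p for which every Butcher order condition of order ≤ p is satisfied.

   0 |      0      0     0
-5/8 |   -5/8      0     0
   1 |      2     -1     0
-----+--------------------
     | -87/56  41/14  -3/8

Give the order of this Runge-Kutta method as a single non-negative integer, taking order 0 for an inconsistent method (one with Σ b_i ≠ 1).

b = (-87/56, 41/14, -3/8)
c = (0, -5/8, 1)
Ac = (0, 0, 5/8)
Σ b_i: (-87/56)·1 + 41/14·1 + (-3/8)·1 = 1 ✓
b·c: 41/14·(-5/8) + (-3/8)·1 = -247/112 ≠ 1/2 ⇒ order 1.

1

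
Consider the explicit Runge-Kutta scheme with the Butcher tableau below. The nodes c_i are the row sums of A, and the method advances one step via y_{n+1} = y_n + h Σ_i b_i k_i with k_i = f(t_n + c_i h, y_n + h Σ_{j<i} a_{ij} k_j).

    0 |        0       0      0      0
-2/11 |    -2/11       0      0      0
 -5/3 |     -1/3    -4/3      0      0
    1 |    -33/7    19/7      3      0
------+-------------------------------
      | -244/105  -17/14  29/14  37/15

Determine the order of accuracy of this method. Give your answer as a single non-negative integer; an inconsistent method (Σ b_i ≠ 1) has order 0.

b = (-244/105, -17/14, 29/14, 37/15)
c = (0, -2/11, -5/3, 1)
Ac = (0, 0, 8/33, -423/77)
Σ b_i: (-244/105)·1 + (-17/14)·1 + 29/14·1 + 37/15·1 = 1 ✓
b·c: (-17/14)·(-2/11) + 29/14·(-5/3) + 37/15·1 = -589/770 ≠ 1/2 ⇒ order 1.

1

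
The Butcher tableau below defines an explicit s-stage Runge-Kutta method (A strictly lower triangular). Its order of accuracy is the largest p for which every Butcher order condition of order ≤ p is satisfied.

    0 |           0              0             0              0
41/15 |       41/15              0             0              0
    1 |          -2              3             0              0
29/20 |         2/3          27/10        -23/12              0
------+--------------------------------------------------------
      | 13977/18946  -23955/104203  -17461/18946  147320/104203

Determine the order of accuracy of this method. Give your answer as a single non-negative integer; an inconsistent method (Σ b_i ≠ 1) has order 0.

b = (13977/18946, -23955/104203, -17461/18946, 147320/104203)
c = (0, 41/15, 1, 29/20)
Ac = (0, 0, 41/5, 1639/300)
Σ b_i: 13977/18946·1 + (-23955/104203)·1 + (-17461/18946)·1 + 147320/104203·1 = 1 ✓
b·c: (-23955/104203)·41/15 + (-17461/18946)·1 + 147320/104203·29/20 = 1/2 ✓
b·c²: (-23955/104203)·1681/225 + (-17461/18946)·1 + 147320/104203·841/400 = 1/3 ✓
b·Ac: (-17461/18946)·41/5 + 147320/104203·1639/300 = 1/6 ✓
b·c³: (-23955/104203)·68921/3375 + (-17461/18946)·1 + 147320/104203·24389/8000 = -22270583/17051400 ≠ 1/4 ⇒ order 3.
b·(c∘Ac): (-17461/18946)·41/5 + 147320/104203·47531/6000 = 2587864/710475 ≠ 1/8
b·Ac²: (-17461/18946)·1681/75 + 147320/104203·27383/1500 = 16107001/3126090 ≠ 1/12
b·A²c: 147320/104203·(-943/60) = -6946138/312609 ≠ 1/24

3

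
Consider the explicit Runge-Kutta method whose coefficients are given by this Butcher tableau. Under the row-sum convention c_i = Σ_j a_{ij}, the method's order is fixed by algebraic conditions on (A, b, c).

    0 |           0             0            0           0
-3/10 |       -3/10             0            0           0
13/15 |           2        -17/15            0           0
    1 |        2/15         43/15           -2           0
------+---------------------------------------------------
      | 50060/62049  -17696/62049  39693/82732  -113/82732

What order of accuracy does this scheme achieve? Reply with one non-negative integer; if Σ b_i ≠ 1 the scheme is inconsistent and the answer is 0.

b = (50060/62049, -17696/62049, 39693/82732, -113/82732)
c = (0, -3/10, 13/15, 1)
Ac = (0, 0, 17/50, -389/150)
Σ b_i: 50060/62049·1 + (-17696/62049)·1 + 39693/82732·1 + (-113/82732)·1 = 1 ✓
b·c: (-17696/62049)·(-3/10) + 39693/82732·13/15 + (-113/82732)·1 = 1/2 ✓
b·c²: (-17696/62049)·9/100 + 39693/82732·169/225 + (-113/82732)·1 = 1/3 ✓
b·Ac: 39693/82732·17/50 + (-113/82732)·(-389/150) = 1/6 ✓
b·c³: (-17696/62049)·(-27/1000) + 39693/82732·2197/3375 + (-113/82732)·1 = 228139/715950 ≠ 1/4 ⇒ order 3.
b·(c∘Ac): 39693/82732·221/750 + (-113/82732)·(-389/150) = 4495969/31024500 ≠ 1/8
b·Ac²: 39693/82732·(-51/500) + (-113/82732)·(-5599/4500) = -3382/71595 ≠ 1/12
b·A²c: (-113/82732)·(-17/25) = 1921/2068300 ≠ 1/24

3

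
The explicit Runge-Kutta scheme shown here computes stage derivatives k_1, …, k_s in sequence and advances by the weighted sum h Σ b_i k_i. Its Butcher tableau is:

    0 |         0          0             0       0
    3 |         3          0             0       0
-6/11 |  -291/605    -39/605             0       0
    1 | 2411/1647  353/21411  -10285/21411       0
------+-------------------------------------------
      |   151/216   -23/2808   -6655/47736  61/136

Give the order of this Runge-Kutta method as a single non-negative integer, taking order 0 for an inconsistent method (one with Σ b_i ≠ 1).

4

b = (151/216, -23/2808, -6655/47736, 61/136)
c = (0, 3, -6/11, 1)
Ac = (0, 0, -117/605, 19/61)
Σ b_i: 151/216·1 + (-23/2808)·1 + (-6655/47736)·1 + 61/136·1 = 1 ✓
b·c: (-23/2808)·3 + (-6655/47736)·(-6/11) + 61/136·1 = 1/2 ✓
b·c²: (-23/2808)·9 + (-6655/47736)·36/121 + 61/136·1 = 1/3 ✓
b·Ac: (-6655/47736)·(-117/605) + 61/136·19/61 = 1/6 ✓
b·c³: (-23/2808)·27 + (-6655/47736)·(-216/1331) + 61/136·1 = 1/4 ✓
b·(c∘Ac): (-6655/47736)·702/6655 + 61/136·19/61 = 1/8 ✓
b·Ac²: (-6655/47736)·(-351/605) + 61/136·1/183 = 1/12 ✓
b·A²c: 61/136·17/183 = 1/24 ✓; 4 stages ⇒ order 4.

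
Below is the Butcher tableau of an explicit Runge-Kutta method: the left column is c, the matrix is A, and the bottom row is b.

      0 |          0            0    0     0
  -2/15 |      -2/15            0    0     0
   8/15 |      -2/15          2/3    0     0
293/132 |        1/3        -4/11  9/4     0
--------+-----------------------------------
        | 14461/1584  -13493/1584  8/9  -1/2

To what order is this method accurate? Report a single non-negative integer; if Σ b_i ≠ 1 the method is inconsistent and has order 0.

b = (14461/1584, -13493/1584, 8/9, -1/2)
c = (0, -2/15, 8/15, 293/132)
Ac = (0, 0, -4/45, 206/165)
Σ b_i: 14461/1584·1 + (-13493/1584)·1 + 8/9·1 + (-1/2)·1 = 1 ✓
b·c: (-13493/1584)·(-2/15) + 8/9·8/15 + (-1/2)·293/132 = 1/2 ✓
b·c²: (-13493/1584)·4/225 + 8/9·64/225 + (-1/2)·85849/17424 = -3704189/1568160 ≠ 1/3 ⇒ order 2.
b·Ac: 8/9·(-4/45) + (-1/2)·206/165 = -3133/4455 ≠ 1/6

2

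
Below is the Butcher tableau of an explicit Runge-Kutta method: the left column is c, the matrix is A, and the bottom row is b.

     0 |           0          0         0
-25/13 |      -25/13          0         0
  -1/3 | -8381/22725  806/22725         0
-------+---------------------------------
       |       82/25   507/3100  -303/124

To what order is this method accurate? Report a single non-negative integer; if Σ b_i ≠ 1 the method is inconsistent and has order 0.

3

b = (82/25, 507/3100, -303/124)
c = (0, -25/13, -1/3)
Ac = (0, 0, -62/909)
Σ b_i: 82/25·1 + 507/3100·1 + (-303/124)·1 = 1 ✓
b·c: 507/3100·(-25/13) + (-303/124)·(-1/3) = 1/2 ✓
b·c²: 507/3100·625/169 + (-303/124)·1/9 = 1/3 ✓
b·Ac: (-303/124)·(-62/909) = 1/6 ✓; 3 stages ⇒ order 3.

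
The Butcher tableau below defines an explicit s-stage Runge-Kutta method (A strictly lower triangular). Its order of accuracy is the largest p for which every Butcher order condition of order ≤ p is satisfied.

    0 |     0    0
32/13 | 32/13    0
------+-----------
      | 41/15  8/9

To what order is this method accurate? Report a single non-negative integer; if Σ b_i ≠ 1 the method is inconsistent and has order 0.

b = (41/15, 8/9)
c = (0, 32/13)
Σ b_i: 41/15·1 + 8/9·1 = 163/45 ≠ 1 ⇒ order 0.

0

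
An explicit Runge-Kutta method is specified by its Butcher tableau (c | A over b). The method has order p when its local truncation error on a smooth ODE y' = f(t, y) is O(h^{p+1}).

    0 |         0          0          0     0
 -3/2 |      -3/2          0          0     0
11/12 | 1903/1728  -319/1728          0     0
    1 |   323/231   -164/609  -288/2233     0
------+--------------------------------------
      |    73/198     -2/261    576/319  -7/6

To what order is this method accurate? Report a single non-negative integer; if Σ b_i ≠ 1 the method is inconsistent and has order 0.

4

b = (73/198, -2/261, 576/319, -7/6)
c = (0, -3/2, 11/12, 1)
Ac = (0, 0, 319/1152, 2/7)
Σ b_i: 73/198·1 + (-2/261)·1 + 576/319·1 + (-7/6)·1 = 1 ✓
b·c: (-2/261)·(-3/2) + 576/319·11/12 + (-7/6)·1 = 1/2 ✓
b·c²: (-2/261)·9/4 + 576/319·121/144 + (-7/6)·1 = 1/3 ✓
b·Ac: 576/319·319/1152 + (-7/6)·2/7 = 1/6 ✓
b·c³: (-2/261)·(-27/8) + 576/319·1331/1728 + (-7/6)·1 = 1/4 ✓
b·(c∘Ac): 576/319·3509/13824 + (-7/6)·2/7 = 1/8 ✓
b·Ac²: 576/319·(-319/768) + (-7/6)·(-5/7) = 1/12 ✓
b·A²c: (-7/6)·(-1/28) = 1/24 ✓; 4 stages ⇒ order 4.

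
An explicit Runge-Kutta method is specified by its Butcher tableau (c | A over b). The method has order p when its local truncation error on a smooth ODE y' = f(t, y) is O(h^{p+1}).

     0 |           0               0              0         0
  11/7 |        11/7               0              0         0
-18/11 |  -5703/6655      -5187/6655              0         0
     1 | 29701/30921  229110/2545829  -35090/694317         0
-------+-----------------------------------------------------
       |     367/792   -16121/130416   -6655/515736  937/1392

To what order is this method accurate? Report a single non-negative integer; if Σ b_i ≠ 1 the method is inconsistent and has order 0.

b = (367/792, -16121/130416, -6655/515736, 937/1392)
c = (0, 11/7, -18/11, 1)
Ac = (0, 0, -741/605, 210/937)
Σ b_i: 367/792·1 + (-16121/130416)·1 + (-6655/515736)·1 + 937/1392·1 = 1 ✓
b·c: (-16121/130416)·11/7 + (-6655/515736)·(-18/11) + 937/1392·1 = 1/2 ✓
b·c²: (-16121/130416)·121/49 + (-6655/515736)·324/121 + 937/1392·1 = 1/3 ✓
b·Ac: (-6655/515736)·(-741/605) + 937/1392·210/937 = 1/6 ✓
b·c³: (-16121/130416)·1331/343 + (-6655/515736)·(-5832/1331) + 937/1392·1 = 1/4 ✓
b·(c∘Ac): (-6655/515736)·13338/6655 + 937/1392·210/937 = 1/8 ✓
b·Ac²: (-6655/515736)·(-741/385) + 937/1392·570/6559 = 1/12 ✓
b·A²c: 937/1392·58/937 = 1/24 ✓; 4 stages ⇒ order 4.

4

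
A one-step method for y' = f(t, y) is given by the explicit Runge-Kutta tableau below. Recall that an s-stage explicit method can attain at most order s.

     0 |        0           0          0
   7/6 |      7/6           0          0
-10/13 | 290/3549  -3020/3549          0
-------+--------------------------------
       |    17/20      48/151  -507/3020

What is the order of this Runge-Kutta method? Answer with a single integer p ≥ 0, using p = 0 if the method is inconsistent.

3

b = (17/20, 48/151, -507/3020)
c = (0, 7/6, -10/13)
Ac = (0, 0, -1510/1521)
Σ b_i: 17/20·1 + 48/151·1 + (-507/3020)·1 = 1 ✓
b·c: 48/151·7/6 + (-507/3020)·(-10/13) = 1/2 ✓
b·c²: 48/151·49/36 + (-507/3020)·100/169 = 1/3 ✓
b·Ac: (-507/3020)·(-1510/1521) = 1/6 ✓; 3 stages ⇒ order 3.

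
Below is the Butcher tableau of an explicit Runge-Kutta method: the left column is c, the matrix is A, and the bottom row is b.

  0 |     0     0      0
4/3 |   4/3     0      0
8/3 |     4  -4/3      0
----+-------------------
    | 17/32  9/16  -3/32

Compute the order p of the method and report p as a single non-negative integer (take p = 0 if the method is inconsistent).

3

b = (17/32, 9/16, -3/32)
c = (0, 4/3, 8/3)
Ac = (0, 0, -16/9)
Σ b_i: 17/32·1 + 9/16·1 + (-3/32)·1 = 1 ✓
b·c: 9/16·4/3 + (-3/32)·8/3 = 1/2 ✓
b·c²: 9/16·16/9 + (-3/32)·64/9 = 1/3 ✓
b·Ac: (-3/32)·(-16/9) = 1/6 ✓; 3 stages ⇒ order 3.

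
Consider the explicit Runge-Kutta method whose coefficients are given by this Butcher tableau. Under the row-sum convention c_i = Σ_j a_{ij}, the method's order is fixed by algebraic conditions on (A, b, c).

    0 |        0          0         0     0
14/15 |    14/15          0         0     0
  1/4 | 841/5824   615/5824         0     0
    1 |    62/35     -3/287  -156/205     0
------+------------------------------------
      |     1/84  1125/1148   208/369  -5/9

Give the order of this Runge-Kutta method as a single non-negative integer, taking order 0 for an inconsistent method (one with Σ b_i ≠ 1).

4

b = (1/84, 1125/1148, 208/369, -5/9)
c = (0, 14/15, 1/4, 1)
Ac = (0, 0, 41/416, -1/5)
Σ b_i: 1/84·1 + 1125/1148·1 + 208/369·1 + (-5/9)·1 = 1 ✓
b·c: 1125/1148·14/15 + 208/369·1/4 + (-5/9)·1 = 1/2 ✓
b·c²: 1125/1148·196/225 + 208/369·1/16 + (-5/9)·1 = 1/3 ✓
b·Ac: 208/369·41/416 + (-5/9)·(-1/5) = 1/6 ✓
b·c³: 1125/1148·2744/3375 + 208/369·1/64 + (-5/9)·1 = 1/4 ✓
b·(c∘Ac): 208/369·41/1664 + (-5/9)·(-1/5) = 1/8 ✓
b·Ac²: 208/369·287/3120 + (-5/9)·(-17/300) = 1/12 ✓
b·A²c: (-5/9)·(-3/40) = 1/24 ✓; 4 stages ⇒ order 4.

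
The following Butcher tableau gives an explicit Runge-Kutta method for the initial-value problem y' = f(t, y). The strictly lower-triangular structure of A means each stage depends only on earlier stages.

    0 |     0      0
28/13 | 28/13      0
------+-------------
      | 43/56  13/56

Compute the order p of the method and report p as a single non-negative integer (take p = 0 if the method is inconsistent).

2

b = (43/56, 13/56)
c = (0, 28/13)
Σ b_i: 43/56·1 + 13/56·1 = 1 ✓
b·c: 13/56·28/13 = 1/2 ✓; 2 stages ⇒ order 2.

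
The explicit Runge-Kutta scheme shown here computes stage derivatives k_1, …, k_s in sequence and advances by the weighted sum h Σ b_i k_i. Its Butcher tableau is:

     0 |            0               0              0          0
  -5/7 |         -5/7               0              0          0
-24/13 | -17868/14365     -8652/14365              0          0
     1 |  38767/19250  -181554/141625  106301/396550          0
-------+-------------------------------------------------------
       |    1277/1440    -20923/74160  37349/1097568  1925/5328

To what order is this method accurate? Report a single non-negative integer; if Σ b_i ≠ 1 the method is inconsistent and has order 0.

b = (1277/1440, -20923/74160, 37349/1097568, 1925/5328)
c = (0, -5/7, -24/13, 1)
Ac = (0, 0, 1236/2873, 162/385)
Σ b_i: 1277/1440·1 + (-20923/74160)·1 + 37349/1097568·1 + 1925/5328·1 = 1 ✓
b·c: (-20923/74160)·(-5/7) + 37349/1097568·(-24/13) + 1925/5328·1 = 1/2 ✓
b·c²: (-20923/74160)·25/49 + 37349/1097568·576/169 + 1925/5328·1 = 1/3 ✓
b·Ac: 37349/1097568·1236/2873 + 1925/5328·162/385 = 1/6 ✓
b·c³: (-20923/74160)·(-125/343) + 37349/1097568·(-13824/2197) + 1925/5328·1 = 1/4 ✓
b·(c∘Ac): 37349/1097568·(-29664/37349) + 1925/5328·162/385 = 1/8 ✓
b·Ac²: 37349/1097568·(-6180/20111) + 1925/5328·318/1225 = 1/12 ✓
b·A²c: 1925/5328·222/1925 = 1/24 ✓; 4 stages ⇒ order 4.

4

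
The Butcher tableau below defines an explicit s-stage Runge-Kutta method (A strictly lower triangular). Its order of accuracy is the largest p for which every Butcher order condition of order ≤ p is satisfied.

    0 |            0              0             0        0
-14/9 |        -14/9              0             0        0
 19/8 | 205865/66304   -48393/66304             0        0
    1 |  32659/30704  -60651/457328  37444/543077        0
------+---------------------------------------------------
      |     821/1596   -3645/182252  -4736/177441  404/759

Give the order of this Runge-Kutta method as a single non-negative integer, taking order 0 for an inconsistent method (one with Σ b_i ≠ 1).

4

b = (821/1596, -3645/182252, -4736/177441, 404/759)
c = (0, -14/9, 19/8, 1)
Ac = (0, 0, 5377/4736, 299/808)
Σ b_i: 821/1596·1 + (-3645/182252)·1 + (-4736/177441)·1 + 404/759·1 = 1 ✓
b·c: (-3645/182252)·(-14/9) + (-4736/177441)·19/8 + 404/759·1 = 1/2 ✓
b·c²: (-3645/182252)·196/81 + (-4736/177441)·361/64 + 404/759·1 = 1/3 ✓
b·Ac: (-4736/177441)·5377/4736 + 404/759·299/808 = 1/6 ✓
b·c³: (-3645/182252)·(-2744/729) + (-4736/177441)·6859/512 + 404/759·1 = 1/4 ✓
b·(c∘Ac): (-4736/177441)·102163/37888 + 404/759·299/808 = 1/8 ✓
b·Ac²: (-4736/177441)·(-37639/21312) + 404/759·989/14544 = 1/12 ✓
b·A²c: 404/759·253/3232 = 1/24 ✓; 4 stages ⇒ order 4.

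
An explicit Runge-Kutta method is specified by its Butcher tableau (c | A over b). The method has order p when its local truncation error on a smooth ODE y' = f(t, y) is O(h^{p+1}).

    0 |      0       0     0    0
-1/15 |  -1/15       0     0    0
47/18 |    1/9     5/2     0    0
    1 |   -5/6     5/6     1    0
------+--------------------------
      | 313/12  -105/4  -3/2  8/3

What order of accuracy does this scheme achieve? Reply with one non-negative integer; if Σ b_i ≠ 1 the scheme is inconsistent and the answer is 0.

2

b = (313/12, -105/4, -3/2, 8/3)
c = (0, -1/15, 47/18, 1)
Ac = (0, 0, -1/6, 23/9)
Σ b_i: 313/12·1 + (-105/4)·1 + (-3/2)·1 + 8/3·1 = 1 ✓
b·c: (-105/4)·(-1/15) + (-3/2)·47/18 + 8/3·1 = 1/2 ✓
b·c²: (-105/4)·1/225 + (-3/2)·2209/324 + 8/3·1 = -8291/1080 ≠ 1/3 ⇒ order 2.
b·Ac: (-3/2)·(-1/6) + 8/3·23/9 = 763/108 ≠ 1/6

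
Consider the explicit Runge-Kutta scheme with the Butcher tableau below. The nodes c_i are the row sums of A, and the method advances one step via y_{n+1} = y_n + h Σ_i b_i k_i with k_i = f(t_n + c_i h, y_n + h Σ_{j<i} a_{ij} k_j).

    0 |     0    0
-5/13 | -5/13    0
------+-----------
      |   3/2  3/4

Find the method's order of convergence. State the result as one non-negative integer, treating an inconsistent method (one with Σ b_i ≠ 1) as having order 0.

0

b = (3/2, 3/4)
c = (0, -5/13)
Σ b_i: 3/2·1 + 3/4·1 = 9/4 ≠ 1 ⇒ order 0.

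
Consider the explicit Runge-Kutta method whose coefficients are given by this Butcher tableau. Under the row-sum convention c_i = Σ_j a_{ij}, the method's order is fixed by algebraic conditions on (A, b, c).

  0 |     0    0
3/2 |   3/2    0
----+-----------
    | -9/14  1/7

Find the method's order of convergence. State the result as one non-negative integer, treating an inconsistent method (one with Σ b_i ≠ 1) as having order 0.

0

b = (-9/14, 1/7)
c = (0, 3/2)
Σ b_i: (-9/14)·1 + 1/7·1 = -1/2 ≠ 1 ⇒ order 0.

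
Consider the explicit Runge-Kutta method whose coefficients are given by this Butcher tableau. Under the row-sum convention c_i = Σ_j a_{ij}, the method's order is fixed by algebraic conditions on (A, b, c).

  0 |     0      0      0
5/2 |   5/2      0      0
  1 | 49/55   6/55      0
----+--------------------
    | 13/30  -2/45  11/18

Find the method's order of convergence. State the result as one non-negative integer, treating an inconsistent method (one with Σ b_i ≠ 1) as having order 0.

b = (13/30, -2/45, 11/18)
c = (0, 5/2, 1)
Ac = (0, 0, 3/11)
Σ b_i: 13/30·1 + (-2/45)·1 + 11/18·1 = 1 ✓
b·c: (-2/45)·5/2 + 11/18·1 = 1/2 ✓
b·c²: (-2/45)·25/4 + 11/18·1 = 1/3 ✓
b·Ac: 11/18·3/11 = 1/6 ✓; 3 stages ⇒ order 3.

3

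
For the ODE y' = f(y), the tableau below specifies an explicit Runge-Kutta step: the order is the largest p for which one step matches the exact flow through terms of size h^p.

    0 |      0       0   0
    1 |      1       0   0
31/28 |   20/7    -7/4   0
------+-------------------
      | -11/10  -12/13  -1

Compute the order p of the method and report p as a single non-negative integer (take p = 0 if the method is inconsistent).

0

b = (-11/10, -12/13, -1)
c = (0, 1, 31/28)
Ac = (0, 0, -7/4)
Σ b_i: (-11/10)·1 + (-12/13)·1 + (-1)·1 = -393/130 ≠ 1 ⇒ order 0.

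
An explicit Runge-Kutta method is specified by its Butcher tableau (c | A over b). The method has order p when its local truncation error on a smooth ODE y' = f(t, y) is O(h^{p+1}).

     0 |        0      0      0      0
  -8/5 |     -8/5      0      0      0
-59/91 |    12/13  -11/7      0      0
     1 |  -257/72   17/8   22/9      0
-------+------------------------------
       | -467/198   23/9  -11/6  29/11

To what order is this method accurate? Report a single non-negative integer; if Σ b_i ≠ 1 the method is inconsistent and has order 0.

1

b = (-467/198, 23/9, -11/6, 29/11)
c = (0, -8/5, -59/91, 1)
Ac = (0, 0, 88/35, -20413/4095)
Σ b_i: (-467/198)·1 + 23/9·1 + (-11/6)·1 + 29/11·1 = 1 ✓
b·c: 23/9·(-8/5) + (-11/6)·(-59/91) + 29/11·1 = -23773/90090 ≠ 1/2 ⇒ order 1.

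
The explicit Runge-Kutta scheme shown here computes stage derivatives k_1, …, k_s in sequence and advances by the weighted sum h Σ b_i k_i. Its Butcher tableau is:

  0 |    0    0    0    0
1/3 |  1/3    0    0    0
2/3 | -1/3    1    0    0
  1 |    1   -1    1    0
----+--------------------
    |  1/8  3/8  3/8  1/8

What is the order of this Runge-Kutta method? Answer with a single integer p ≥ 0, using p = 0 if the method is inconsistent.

b = (1/8, 3/8, 3/8, 1/8)
c = (0, 1/3, 2/3, 1)
Ac = (0, 0, 1/3, 1/3)
Σ b_i: 1/8·1 + 3/8·1 + 3/8·1 + 1/8·1 = 1 ✓
b·c: 3/8·1/3 + 3/8·2/3 + 1/8·1 = 1/2 ✓
b·c²: 3/8·1/9 + 3/8·4/9 + 1/8·1 = 1/3 ✓
b·Ac: 3/8·1/3 + 1/8·1/3 = 1/6 ✓
b·c³: 3/8·1/27 + 3/8·8/27 + 1/8·1 = 1/4 ✓
b·(c∘Ac): 3/8·2/9 + 1/8·1/3 = 1/8 ✓
b·Ac²: 3/8·1/9 + 1/8·1/3 = 1/12 ✓
b·A²c: 1/8·1/3 = 1/24 ✓; 4 stages ⇒ order 4.

4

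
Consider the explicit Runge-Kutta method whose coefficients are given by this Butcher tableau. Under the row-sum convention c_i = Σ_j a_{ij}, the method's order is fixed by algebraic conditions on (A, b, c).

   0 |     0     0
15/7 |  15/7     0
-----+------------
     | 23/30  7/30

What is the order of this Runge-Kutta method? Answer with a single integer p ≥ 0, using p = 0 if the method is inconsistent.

2

b = (23/30, 7/30)
c = (0, 15/7)
Σ b_i: 23/30·1 + 7/30·1 = 1 ✓
b·c: 7/30·15/7 = 1/2 ✓; 2 stages ⇒ order 2.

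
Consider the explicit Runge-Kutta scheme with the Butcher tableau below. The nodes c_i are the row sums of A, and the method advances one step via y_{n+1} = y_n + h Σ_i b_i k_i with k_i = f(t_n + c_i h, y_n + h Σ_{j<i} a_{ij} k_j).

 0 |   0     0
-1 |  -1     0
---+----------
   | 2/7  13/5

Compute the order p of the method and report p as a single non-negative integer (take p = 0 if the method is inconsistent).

0

b = (2/7, 13/5)
c = (0, -1)
Σ b_i: 2/7·1 + 13/5·1 = 101/35 ≠ 1 ⇒ order 0.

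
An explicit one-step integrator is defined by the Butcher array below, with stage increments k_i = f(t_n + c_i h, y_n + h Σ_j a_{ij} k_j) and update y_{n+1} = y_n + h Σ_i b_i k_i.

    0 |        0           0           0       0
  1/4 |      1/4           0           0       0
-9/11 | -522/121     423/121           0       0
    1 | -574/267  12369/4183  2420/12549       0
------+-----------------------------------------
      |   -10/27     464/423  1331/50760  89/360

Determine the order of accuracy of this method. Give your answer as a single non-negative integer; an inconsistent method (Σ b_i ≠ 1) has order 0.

b = (-10/27, 464/423, 1331/50760, 89/360)
c = (0, 1/4, -9/11, 1)
Ac = (0, 0, 423/484, 207/356)
Σ b_i: (-10/27)·1 + 464/423·1 + 1331/50760·1 + 89/360·1 = 1 ✓
b·c: 464/423·1/4 + 1331/50760·(-9/11) + 89/360·1 = 1/2 ✓
b·c²: 464/423·1/16 + 1331/50760·81/121 + 89/360·1 = 1/3 ✓
b·Ac: 1331/50760·423/484 + 89/360·207/356 = 1/6 ✓
b·c³: 464/423·1/64 + 1331/50760·(-729/1331) + 89/360·1 = 1/4 ✓
b·(c∘Ac): 1331/50760·(-3807/5324) + 89/360·207/356 = 1/8 ✓
b·Ac²: 1331/50760·423/1936 + 89/360·447/1424 = 1/12 ✓
b·A²c: 89/360·15/89 = 1/24 ✓; 4 stages ⇒ order 4.

4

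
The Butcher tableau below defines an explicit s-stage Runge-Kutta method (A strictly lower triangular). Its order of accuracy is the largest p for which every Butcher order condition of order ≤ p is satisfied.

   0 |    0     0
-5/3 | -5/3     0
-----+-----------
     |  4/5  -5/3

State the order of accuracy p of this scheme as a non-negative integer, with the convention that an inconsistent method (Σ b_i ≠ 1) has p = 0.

0

b = (4/5, -5/3)
c = (0, -5/3)
Σ b_i: 4/5·1 + (-5/3)·1 = -13/15 ≠ 1 ⇒ order 0.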